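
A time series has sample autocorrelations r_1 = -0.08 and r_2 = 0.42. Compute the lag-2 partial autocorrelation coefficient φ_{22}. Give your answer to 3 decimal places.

0.416

φ_{22} = (r_2 − r_1²) / (1 − r_1²)
r_1² = (-0.08)² = 0.0064
Numerator = 0.42 − 0.0064 = 0.4136; denominator = 1 − 0.0064 = 0.9936
φ_{22} = 0.4136 / 0.9936 = 0.416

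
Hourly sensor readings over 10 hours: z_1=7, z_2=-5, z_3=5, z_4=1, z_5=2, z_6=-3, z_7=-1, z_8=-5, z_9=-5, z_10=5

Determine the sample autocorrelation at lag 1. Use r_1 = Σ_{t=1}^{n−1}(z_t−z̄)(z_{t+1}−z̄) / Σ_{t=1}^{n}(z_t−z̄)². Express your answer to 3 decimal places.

-0.264

Mean z̄ = (7 − 5 + 5 + 1 + 2 − 3 − 1 − 5 − 5 + 5)/10 = 0.1000
Numerator Σ_{t=1}^{9}(z_t−z̄)(z_{t+1}−z̄) = -49.9100
Denominator Σ(z_t−z̄)² = 188.9000
r_1 = -49.9100 / 188.9000 = -0.264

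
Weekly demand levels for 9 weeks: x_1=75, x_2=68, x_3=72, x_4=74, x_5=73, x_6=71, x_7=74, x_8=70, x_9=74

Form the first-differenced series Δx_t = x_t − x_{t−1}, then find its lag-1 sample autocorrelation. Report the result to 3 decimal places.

First differences Δx: -7, 4, 2, -1, -2, 3, -4, 4
Mean of differences = -0.1250
Numerator Σ(Δx_t−Δx̄)(Δx_{t+1}−Δx̄) = -53.7656
Denominator Σ(Δx_t−Δx̄)² = 114.8750
r_1(Δx) = -53.7656 / 114.8750 = -0.468

-0.468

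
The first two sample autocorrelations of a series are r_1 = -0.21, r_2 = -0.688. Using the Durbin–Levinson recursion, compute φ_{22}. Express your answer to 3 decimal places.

φ_{22} = (r_2 − r_1²) / (1 − r_1²)
r_1² = (-0.21)² = 0.0441
Numerator = -0.688 − 0.0441 = -0.7321; denominator = 1 − 0.0441 = 0.9559
φ_{22} = -0.7321 / 0.9559 = -0.766

-0.766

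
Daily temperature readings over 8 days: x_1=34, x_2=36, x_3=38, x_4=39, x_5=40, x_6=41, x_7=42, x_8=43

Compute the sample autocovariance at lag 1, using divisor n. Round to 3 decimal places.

4.717

Mean x̄ = (34 + 36 + 38 + 39 + 40 + 41 + 42 + 43)/8 = 39.1250
Deviations: -5.1250, -3.1250, -1.1250, -0.1250, 0.8750, 1.8750, 2.8750, 3.8750
Σ_{t=1}^{7}(x_t−x̄)(x_{t+1}−x̄) = 37.7344
γ_1 = 37.7344 / 8 = 4.717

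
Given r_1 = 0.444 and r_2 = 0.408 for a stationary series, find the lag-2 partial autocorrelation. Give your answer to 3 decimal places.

φ_{22} = (r_2 − r_1²) / (1 − r_1²)
r_1² = (0.444)² = 0.197136
Numerator = 0.408 − 0.1971 = 0.2109; denominator = 1 − 0.1971 = 0.8029
φ_{22} = 0.2109 / 0.8029 = 0.263

0.263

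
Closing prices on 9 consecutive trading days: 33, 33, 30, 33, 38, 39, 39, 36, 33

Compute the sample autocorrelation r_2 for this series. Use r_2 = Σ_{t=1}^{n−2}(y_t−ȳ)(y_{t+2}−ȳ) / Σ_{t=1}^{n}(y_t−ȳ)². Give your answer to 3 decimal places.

Mean ȳ = (33 + 33 + 30 + 33 + 38 + 39 + 39 + 36 + 33)/9 = 34.8889
Σ(y_t−ȳ)(y_{t+2}−ȳ) = (9.2346) + (3.5679) + (-15.2099) + (-7.7654) + (12.7901) + (4.5679) + (-7.7654) = -0.5802
Denominator Σ(y_t−ȳ)² = 82.8889
r_2 = -0.5802 / 82.8889 = -0.007

-0.007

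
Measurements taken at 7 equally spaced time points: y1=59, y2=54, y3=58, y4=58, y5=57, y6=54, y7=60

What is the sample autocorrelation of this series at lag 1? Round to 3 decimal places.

-0.501

Mean ȳ = (59 + 54 + 58 + 58 + 57 + 54 + 60)/7 = 57.1429
Deviations from mean: 1.8571, -3.1429, 0.8571, 0.8571, -0.1429, -3.1429, 2.8571
Σ(y_t−ȳ)(y_{t+1}−ȳ) = (-5.8367) + (-2.6939) + (0.7347) + (-0.1224) + (0.4490) + (-8.9796) = -16.4490
Denominator Σ(y_t−ȳ)² = 32.8571
r_1 = -16.4490 / 32.8571 = -0.501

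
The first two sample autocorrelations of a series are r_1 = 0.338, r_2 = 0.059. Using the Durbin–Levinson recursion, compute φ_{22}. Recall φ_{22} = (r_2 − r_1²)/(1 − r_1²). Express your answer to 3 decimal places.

-0.062

φ_{22} = (r_2 − r_1²) / (1 − r_1²)
r_1² = (0.338)² = 0.114244
Numerator = 0.059 − 0.1142 = -0.0552; denominator = 1 − 0.1142 = 0.8858
φ_{22} = -0.0552 / 0.8858 = -0.062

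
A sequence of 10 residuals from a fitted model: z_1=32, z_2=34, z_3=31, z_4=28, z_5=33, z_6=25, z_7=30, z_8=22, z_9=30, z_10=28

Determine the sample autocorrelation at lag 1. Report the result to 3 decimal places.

-0.134

Mean z̄ = (32 + 34 + 31 + 28 + 33 + 25 + 30 + 22 + 30 + 28)/10 = 29.3000
Numerator Σ_{t=1}^{9}(z_t−z̄)(z_{t+1}−z̄) = -16.3900
Denominator Σ(z_t−z̄)² = 122.1000
r_1 = -16.3900 / 122.1000 = -0.134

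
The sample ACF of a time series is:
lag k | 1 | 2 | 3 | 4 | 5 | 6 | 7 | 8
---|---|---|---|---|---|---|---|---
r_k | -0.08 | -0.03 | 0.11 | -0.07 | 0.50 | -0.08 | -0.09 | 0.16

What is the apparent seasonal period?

5

The largest autocorrelation is r_5 = 0.50; the remaining lags stay at or below 0.16.
The dominant spike at lag 5 indicates a seasonal period of 5.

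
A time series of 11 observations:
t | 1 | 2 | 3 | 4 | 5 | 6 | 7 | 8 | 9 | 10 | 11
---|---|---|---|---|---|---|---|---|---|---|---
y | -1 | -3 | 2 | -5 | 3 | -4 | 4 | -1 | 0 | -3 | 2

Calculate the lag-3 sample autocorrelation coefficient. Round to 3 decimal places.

-0.568

Mean ȳ = (-1 − 3 + 2 − 5 + 3 − 4 + 4 − 1 + 0 − 3 + 2)/11 = -0.5455
Numerator Σ_{t=1}^{8}(y_t−ȳ)(y_{t+3}−ȳ) = -51.5289
Denominator Σ(y_t−ȳ)² = 90.7273
r_3 = -51.5289 / 90.7273 = -0.568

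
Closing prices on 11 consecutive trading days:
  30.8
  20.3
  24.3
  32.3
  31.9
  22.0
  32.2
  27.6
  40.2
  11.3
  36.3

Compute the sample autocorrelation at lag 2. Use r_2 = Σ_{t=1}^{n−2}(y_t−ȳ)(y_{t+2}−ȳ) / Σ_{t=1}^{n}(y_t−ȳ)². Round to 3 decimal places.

Mean ȳ = (30.8 + 20.3 + 24.3 + 32.3 + 31.9 + 22.0 + 32.2 + 27.6 + 40.2 + 11.3 + 36.3)/11 = 28.1091
Numerator Σ_{t=1}^{9}(y_t−ȳ)(y_{t+2}−ȳ) = 92.6544
Denominator Σ(y_t−ȳ)² = 664.8091
r_2 = 92.6544 / 664.8091 = 0.139

0.139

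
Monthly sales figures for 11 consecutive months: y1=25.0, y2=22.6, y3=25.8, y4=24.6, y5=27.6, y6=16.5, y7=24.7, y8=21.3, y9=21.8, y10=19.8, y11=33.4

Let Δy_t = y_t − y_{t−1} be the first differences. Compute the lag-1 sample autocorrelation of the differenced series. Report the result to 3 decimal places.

First differences Δy: -2.4, 3.2, -1.2, 3.0, -11.1, 8.2, -3.4, 0.5, -2.0, 13.6
Mean of differences = 0.8400
Numerator Σ(Δy_t−Δȳ)(Δy_{t+1}−Δȳ) = -195.5736
Denominator Σ(Δy_t−Δȳ)² = 410.6040
r_1(Δy) = -195.5736 / 410.6040 = -0.476

-0.476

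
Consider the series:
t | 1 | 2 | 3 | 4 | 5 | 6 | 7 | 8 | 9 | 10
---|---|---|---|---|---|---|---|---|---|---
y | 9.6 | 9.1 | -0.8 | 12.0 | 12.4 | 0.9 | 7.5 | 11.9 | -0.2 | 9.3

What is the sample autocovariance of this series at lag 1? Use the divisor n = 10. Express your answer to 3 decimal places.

Mean ȳ = (9.6 + 9.1 − 0.8 + 12.0 + 12.4 + 0.9 + 7.5 + 11.9 − 0.2 + 9.3)/10 = 7.1700
Σ_{t=1}^{9}(y_t−ȳ)(y_{t+1}−ȳ) = -107.7849
γ_1 = -107.7849 / 10 = -10.778

-10.778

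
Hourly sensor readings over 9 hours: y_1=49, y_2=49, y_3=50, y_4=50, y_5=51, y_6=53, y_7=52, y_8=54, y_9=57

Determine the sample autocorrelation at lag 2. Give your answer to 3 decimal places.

0.222

Mean ȳ = (49 + 49 + 50 + 50 + 51 + 53 + 52 + 54 + 57)/9 = 51.6667
Σ(y_t−ȳ)(y_{t+2}−ȳ) = (4.4444) + (4.4444) + (1.1111) + (-2.2222) + (-0.2222) + (3.1111) + (1.7778) = 12.4444
Denominator Σ(y_t−ȳ)² = 56.0000
r_2 = 12.4444 / 56.0000 = 0.222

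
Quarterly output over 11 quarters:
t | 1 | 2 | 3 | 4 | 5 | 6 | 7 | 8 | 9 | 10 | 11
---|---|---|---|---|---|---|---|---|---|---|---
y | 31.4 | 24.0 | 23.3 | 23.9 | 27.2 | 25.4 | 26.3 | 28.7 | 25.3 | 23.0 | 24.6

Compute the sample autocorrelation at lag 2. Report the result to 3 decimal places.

-0.334

Mean ȳ = (31.4 + 24.0 + 23.3 + 23.9 + 27.2 + 25.4 + 26.3 + 28.7 + 25.3 + 23.0 + 24.6)/11 = 25.7364
Numerator Σ_{t=1}^{9}(y_t−ȳ)(y_{t+2}−ȳ) = -21.5899
Denominator Σ(y_t−ȳ)² = 64.7255
r_2 = -21.5899 / 64.7255 = -0.334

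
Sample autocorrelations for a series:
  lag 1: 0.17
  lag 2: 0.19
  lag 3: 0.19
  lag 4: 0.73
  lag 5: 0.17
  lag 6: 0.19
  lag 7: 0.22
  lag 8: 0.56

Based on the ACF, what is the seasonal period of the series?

4

The largest autocorrelation is r_4 = 0.73, with a weaker echo at lag 8 (0.56); the remaining lags stay at or below 0.22.
The dominant spike at lag 4 indicates a seasonal period of 4.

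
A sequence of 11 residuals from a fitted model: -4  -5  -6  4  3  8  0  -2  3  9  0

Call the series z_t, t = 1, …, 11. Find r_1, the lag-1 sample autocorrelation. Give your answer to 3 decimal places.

Mean z̄ = (-4 − 5 − 6 + 4 + 3 + 8 + 0 − 2 + 3 + 9 + 0)/11 = 0.9091
Numerator Σ_{t=1}^{10}(z_t−z̄)(z_{t+1}−z̄) = 69.4463
Denominator Σ(z_t−z̄)² = 250.9091
r_1 = 69.4463 / 250.9091 = 0.277

0.277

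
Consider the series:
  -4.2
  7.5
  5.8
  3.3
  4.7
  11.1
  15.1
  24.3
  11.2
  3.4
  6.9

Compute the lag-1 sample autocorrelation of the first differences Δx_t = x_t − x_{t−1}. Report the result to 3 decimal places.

0.019

First differences Δx: 11.7, -1.7, -2.5, 1.4, 6.4, 4.0, 9.2, -13.1, -7.8, 3.5
Mean of differences = 1.1100
Numerator Σ(Δx_t−Δx̄)(Δx_{t+1}−Δx̄) = 9.8989
Denominator Σ(Δx_t−Δx̄)² = 521.9690
r_1(Δx) = 9.8989 / 521.9690 = 0.019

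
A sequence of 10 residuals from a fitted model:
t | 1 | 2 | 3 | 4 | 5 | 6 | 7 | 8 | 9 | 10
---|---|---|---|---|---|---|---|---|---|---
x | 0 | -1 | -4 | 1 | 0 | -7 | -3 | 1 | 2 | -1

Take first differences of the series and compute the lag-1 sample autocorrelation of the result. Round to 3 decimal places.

-0.163

First differences Δx: -1, -3, 5, -1, -7, 4, 4, 1, -3
Mean of differences = -0.1111
Numerator Σ(Δx_t−Δx̄)(Δx_{t+1}−Δx̄) = -20.6790
Denominator Σ(Δx_t−Δx̄)² = 126.8889
r_1(Δx) = -20.6790 / 126.8889 = -0.163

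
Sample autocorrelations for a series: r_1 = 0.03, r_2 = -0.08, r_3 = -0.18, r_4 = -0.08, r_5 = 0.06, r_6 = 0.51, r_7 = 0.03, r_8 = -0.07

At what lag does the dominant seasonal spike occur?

The largest autocorrelation is r_6 = 0.51; the remaining lags stay at or below 0.06.
The dominant spike at lag 6 indicates a seasonal period of 6.

6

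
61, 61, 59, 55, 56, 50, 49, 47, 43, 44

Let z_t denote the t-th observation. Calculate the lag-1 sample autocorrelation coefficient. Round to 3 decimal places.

Mean z̄ = (61 + 61 + 59 + 55 + 56 + 50 + 49 + 47 + 43 + 44)/10 = 52.5000
Numerator Σ_{t=1}^{9}(z_t−z̄)(z_{t+1}−z̄) = 304.7500
Denominator Σ(z_t−z̄)² = 416.5000
r_1 = 304.7500 / 416.5000 = 0.732

0.732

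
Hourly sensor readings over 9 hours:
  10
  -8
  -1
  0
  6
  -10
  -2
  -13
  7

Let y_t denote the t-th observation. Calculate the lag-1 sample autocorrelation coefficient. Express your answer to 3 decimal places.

Mean ȳ = (10 − 8 − 1 + 0 + 6 − 10 − 2 − 13 + 7)/9 = -1.2222
Numerator Σ_{t=1}^{8}(y_t−ȳ)(y_{t+1}−ȳ) = -212.7160
Denominator Σ(y_t−ȳ)² = 509.5556
r_1 = -212.7160 / 509.5556 = -0.417

-0.417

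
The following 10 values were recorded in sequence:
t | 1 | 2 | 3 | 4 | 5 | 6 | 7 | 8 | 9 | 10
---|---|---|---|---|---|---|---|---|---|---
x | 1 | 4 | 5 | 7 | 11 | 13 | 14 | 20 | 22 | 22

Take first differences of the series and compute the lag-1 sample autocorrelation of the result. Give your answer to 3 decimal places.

First differences Δx: 3, 1, 2, 4, 2, 1, 6, 2, 0
Mean of differences = 2.3333
Numerator Σ(Δx_t−Δx̄)(Δx_{t+1}−Δx̄) = -6.4444
Denominator Σ(Δx_t−Δx̄)² = 26.0000
r_1(Δx) = -6.4444 / 26.0000 = -0.248

-0.248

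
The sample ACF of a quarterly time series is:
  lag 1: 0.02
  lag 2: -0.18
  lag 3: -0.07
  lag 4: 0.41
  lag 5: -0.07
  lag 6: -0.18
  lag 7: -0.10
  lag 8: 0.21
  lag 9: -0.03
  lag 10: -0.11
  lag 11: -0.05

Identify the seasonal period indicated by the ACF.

4

The largest autocorrelation is r_4 = 0.41, with a weaker echo at lag 8 (0.21); the remaining lags stay at or below 0.02.
The dominant spike at lag 4 indicates a seasonal period of 4.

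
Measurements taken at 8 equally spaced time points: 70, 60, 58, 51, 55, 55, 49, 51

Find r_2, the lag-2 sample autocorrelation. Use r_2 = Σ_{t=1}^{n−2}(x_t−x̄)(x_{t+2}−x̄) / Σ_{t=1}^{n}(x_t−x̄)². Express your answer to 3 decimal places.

Mean x̄ = (70 + 60 + 58 + 51 + 55 + 55 + 49 + 51)/8 = 56.1250
Deviations from mean: 13.8750, 3.8750, 1.8750, -5.1250, -1.1250, -1.1250, -7.1250, -5.1250
Numerator Σ_{t=1}^{6}(x_t−x̄)(x_{t+2}−x̄) = 23.5938
Denominator Σ(x_t−x̄)² = 316.8750
r_2 = 23.5938 / 316.8750 = 0.074

0.074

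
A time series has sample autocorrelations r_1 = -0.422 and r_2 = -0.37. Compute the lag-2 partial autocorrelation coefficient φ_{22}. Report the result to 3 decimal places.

-0.667

φ_{22} = (r_2 − r_1²) / (1 − r_1²)
r_1² = (-0.422)² = 0.178084
Numerator = -0.37 − 0.1781 = -0.5481; denominator = 1 − 0.1781 = 0.8219
φ_{22} = -0.5481 / 0.8219 = -0.667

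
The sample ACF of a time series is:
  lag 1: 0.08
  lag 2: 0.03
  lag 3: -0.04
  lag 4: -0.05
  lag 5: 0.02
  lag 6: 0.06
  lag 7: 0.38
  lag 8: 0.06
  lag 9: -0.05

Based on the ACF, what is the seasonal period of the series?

The largest autocorrelation is r_7 = 0.38; the remaining lags stay at or below 0.08.
The dominant spike at lag 7 indicates a seasonal period of 7.

7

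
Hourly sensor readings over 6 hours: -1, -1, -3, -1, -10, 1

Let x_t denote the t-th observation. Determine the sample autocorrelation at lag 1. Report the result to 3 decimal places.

Mean x̄ = (-1 − 1 − 3 − 1 − 10 + 1)/6 = -2.5000
Deviations from mean: 1.5000, 1.5000, -0.5000, 1.5000, -7.5000, 3.5000
Σ(x_t−x̄)(x_{t+1}−x̄) = (2.2500) + (-0.7500) + (-0.7500) + (-11.2500) + (-26.2500) = -36.7500
Denominator Σ(x_t−x̄)² = 75.5000
r_1 = -36.7500 / 75.5000 = -0.487

-0.487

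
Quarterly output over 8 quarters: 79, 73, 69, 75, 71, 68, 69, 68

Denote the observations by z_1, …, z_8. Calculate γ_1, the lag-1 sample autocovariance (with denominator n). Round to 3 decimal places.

2.031

Mean z̄ = (79 + 73 + 69 + 75 + 71 + 68 + 69 + 68)/8 = 71.5000
Σ_{t=1}^{7}(z_t−z̄)(z_{t+1}−z̄) = 16.2500
γ_1 = 16.2500 / 8 = 2.031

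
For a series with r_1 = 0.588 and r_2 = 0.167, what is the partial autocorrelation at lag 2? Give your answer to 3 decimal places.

φ_{22} = (r_2 − r_1²) / (1 − r_1²)
r_1² = (0.588)² = 0.345744
Numerator = 0.167 − 0.3457 = -0.1787; denominator = 1 − 0.3457 = 0.6543
φ_{22} = -0.1787 / 0.6543 = -0.273

-0.273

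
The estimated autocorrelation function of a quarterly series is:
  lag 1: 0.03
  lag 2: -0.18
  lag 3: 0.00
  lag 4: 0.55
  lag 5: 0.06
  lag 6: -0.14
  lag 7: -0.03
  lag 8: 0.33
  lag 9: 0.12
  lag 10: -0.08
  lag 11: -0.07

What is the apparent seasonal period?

4

The largest autocorrelation is r_4 = 0.55, with a weaker echo at lag 8 (0.33); the remaining lags stay at or below 0.12.
The dominant spike at lag 4 indicates a seasonal period of 4.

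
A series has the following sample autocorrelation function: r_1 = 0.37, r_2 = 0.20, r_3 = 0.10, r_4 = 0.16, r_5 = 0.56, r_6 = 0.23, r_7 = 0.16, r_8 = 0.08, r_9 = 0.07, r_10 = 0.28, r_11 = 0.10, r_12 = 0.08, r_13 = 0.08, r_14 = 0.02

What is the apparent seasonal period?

The largest autocorrelation is r_5 = 0.56; the remaining lags stay at or below 0.37. The elevated value at lag 1 (0.37), dropping to 0.20 at lag 2, reflects decaying short-term dependence rather than seasonality.
The dominant spike at lag 5 indicates a seasonal period of 5.

5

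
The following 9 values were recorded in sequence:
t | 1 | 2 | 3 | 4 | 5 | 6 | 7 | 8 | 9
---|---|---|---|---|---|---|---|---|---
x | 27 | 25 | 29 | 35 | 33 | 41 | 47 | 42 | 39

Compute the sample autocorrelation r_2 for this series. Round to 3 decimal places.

0.273

Mean x̄ = (27 + 25 + 29 + 35 + 33 + 41 + 47 + 42 + 39)/9 = 35.3333
Σ(x_t−x̄)(x_{t+2}−x̄) = (52.7778) + (3.4444) + (14.7778) + (-1.8889) + (-27.2222) + (37.7778) + (42.7778) = 122.4444
Denominator Σ(x_t−x̄)² = 448.0000
r_2 = 122.4444 / 448.0000 = 0.273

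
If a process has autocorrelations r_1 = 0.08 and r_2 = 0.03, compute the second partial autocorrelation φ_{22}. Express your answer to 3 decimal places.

0.024

φ_{22} = (r_2 − r_1²) / (1 − r_1²)
r_1² = (0.08)² = 0.0064
Numerator = 0.03 − 0.0064 = 0.0236; denominator = 1 − 0.0064 = 0.9936
φ_{22} = 0.0236 / 0.9936 = 0.024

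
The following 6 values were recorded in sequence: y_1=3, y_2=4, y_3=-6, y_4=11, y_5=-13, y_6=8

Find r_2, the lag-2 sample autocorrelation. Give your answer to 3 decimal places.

Mean ȳ = (3 + 4 − 6 + 11 − 13 + 8)/6 = 1.1667
Deviations from mean: 1.8333, 2.8333, -7.1667, 9.8333, -14.1667, 6.8333
Numerator Σ_{t=1}^{4}(y_t−ȳ)(y_{t+2}−ȳ) = 183.4444
Denominator Σ(y_t−ȳ)² = 406.8333
r_2 = 183.4444 / 406.8333 = 0.451

0.451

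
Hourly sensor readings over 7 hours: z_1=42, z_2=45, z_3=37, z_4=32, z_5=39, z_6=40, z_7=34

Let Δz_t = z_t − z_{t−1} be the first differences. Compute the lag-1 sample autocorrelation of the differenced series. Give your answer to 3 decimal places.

First differences Δz: 3, -8, -5, 7, 1, -6
Mean of differences = -1.3333
Numerator Σ(Δz_t−Δz̄)(Δz_{t+1}−Δz̄) = -26.4444
Denominator Σ(Δz_t−Δz̄)² = 173.3333
r_1(Δz) = -26.4444 / 173.3333 = -0.153

-0.153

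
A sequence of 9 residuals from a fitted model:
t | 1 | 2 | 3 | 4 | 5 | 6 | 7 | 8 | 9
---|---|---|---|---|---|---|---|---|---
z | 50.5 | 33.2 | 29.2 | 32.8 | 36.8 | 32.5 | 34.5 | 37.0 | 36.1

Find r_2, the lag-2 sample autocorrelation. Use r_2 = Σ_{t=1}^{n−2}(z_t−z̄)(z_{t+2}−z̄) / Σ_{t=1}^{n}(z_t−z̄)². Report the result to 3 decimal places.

-0.313

Mean z̄ = (50.5 + 33.2 + 29.2 + 32.8 + 36.8 + 32.5 + 34.5 + 37.0 + 36.1)/9 = 35.8444
Σ(z_t−z̄)(z_{t+2}−z̄) = (-97.3780) + (8.0509) + (-6.3491) + (10.1820) + (-1.2847) + (-3.8647) + (-0.3436) = -90.9873
Denominator Σ(z_t−z̄)² = 290.5022
r_2 = -90.9873 / 290.5022 = -0.313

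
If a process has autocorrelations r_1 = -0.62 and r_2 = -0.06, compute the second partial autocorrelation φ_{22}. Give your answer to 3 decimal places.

φ_{22} = (r_2 − r_1²) / (1 − r_1²)
r_1² = (-0.62)² = 0.3844
Numerator = -0.06 − 0.3844 = -0.4444; denominator = 1 − 0.3844 = 0.6156
φ_{22} = -0.4444 / 0.6156 = -0.722

-0.722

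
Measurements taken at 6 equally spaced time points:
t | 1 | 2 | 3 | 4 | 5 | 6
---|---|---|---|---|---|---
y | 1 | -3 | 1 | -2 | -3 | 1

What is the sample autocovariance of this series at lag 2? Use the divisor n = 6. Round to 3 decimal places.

-0.037

Mean ȳ = (1 − 3 + 1 − 2 − 3 + 1)/6 = -0.8333
Deviations: 1.8333, -2.1667, 1.8333, -1.1667, -2.1667, 1.8333
Σ_{t=1}^{4}(y_t−ȳ)(y_{t+2}−ȳ) = -0.2222
γ_2 = -0.2222 / 6 = -0.037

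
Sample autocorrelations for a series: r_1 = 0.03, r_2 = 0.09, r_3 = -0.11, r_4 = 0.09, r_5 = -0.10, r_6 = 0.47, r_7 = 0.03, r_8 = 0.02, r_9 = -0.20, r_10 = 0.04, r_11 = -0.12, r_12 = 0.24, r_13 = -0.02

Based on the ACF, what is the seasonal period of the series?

The largest autocorrelation is r_6 = 0.47, with a weaker echo at lag 12 (0.24); the remaining lags stay at or below 0.09.
The dominant spike at lag 6 indicates a seasonal period of 6.

6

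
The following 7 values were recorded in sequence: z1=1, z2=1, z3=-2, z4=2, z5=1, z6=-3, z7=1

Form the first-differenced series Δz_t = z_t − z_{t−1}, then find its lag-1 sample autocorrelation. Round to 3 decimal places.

-0.483

First differences Δz: 0, -3, 4, -1, -4, 4
Mean of differences = 0.0000
Numerator Σ(Δz_t−Δz̄)(Δz_{t+1}−Δz̄) = -28.0000
Denominator Σ(Δz_t−Δz̄)² = 58.0000
r_1(Δz) = -28.0000 / 58.0000 = -0.483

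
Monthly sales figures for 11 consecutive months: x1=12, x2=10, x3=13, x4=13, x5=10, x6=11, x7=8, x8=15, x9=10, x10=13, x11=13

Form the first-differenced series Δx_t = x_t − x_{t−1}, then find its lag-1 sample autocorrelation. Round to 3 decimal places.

-0.725

First differences Δx: -2, 3, 0, -3, 1, -3, 7, -5, 3, 0
Mean of differences = 0.1000
Numerator Σ(Δx_t−Δx̄)(Δx_{t+1}−Δx̄) = -83.3100
Denominator Σ(Δx_t−Δx̄)² = 114.9000
r_1(Δx) = -83.3100 / 114.9000 = -0.725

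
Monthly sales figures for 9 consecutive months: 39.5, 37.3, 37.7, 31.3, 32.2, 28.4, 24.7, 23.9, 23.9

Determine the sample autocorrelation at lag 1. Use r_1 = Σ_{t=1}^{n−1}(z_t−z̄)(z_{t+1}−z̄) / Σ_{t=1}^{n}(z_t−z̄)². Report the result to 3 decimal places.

Mean z̄ = (39.5 + 37.3 + 37.7 + 31.3 + 32.2 + 28.4 + 24.7 + 23.9 + 23.9)/9 = 30.9889
Numerator Σ_{t=1}^{8}(z_t−z̄)(z_{t+1}−z̄) = 206.5132
Denominator Σ(z_t−z̄)² = 305.6289
r_1 = 206.5132 / 305.6289 = 0.676

0.676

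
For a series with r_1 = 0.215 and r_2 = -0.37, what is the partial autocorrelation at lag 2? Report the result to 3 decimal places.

φ_{22} = (r_2 − r_1²) / (1 − r_1²)
r_1² = (0.215)² = 0.046225
Numerator = -0.37 − 0.0462 = -0.4162; denominator = 1 − 0.0462 = 0.9538
φ_{22} = -0.4162 / 0.9538 = -0.436

-0.436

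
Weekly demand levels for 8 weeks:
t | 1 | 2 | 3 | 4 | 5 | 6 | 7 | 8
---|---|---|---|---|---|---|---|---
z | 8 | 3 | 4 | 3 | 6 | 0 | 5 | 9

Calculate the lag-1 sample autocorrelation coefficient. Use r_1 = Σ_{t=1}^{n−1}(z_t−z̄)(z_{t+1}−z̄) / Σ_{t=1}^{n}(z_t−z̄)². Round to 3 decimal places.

-0.190

Mean z̄ = (8 + 3 + 4 + 3 + 6 + 0 + 5 + 9)/8 = 4.7500
Deviations from mean: 3.2500, -1.7500, -0.7500, -1.7500, 1.2500, -4.7500, 0.2500, 4.2500
Numerator Σ_{t=1}^{7}(z_t−z̄)(z_{t+1}−z̄) = -11.3125
Denominator Σ(z_t−z̄)² = 59.5000
r_1 = -11.3125 / 59.5000 = -0.190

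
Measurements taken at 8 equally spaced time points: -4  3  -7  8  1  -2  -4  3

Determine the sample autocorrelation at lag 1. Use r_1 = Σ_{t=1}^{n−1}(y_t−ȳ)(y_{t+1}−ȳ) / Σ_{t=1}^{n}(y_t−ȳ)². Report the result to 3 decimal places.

-0.521

Mean ȳ = (-4 + 3 − 7 + 8 + 1 − 2 − 4 + 3)/8 = -0.2500
Numerator Σ_{t=1}^{7}(y_t−ȳ)(y_{t+1}−ȳ) = -87.3125
Denominator Σ(y_t−ȳ)² = 167.5000
r_1 = -87.3125 / 167.5000 = -0.521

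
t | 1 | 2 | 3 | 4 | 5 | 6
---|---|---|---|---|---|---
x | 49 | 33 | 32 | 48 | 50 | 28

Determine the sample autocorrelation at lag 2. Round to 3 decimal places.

Mean x̄ = (49 + 33 + 32 + 48 + 50 + 28)/6 = 40.0000
Numerator Σ_{t=1}^{4}(x_t−x̄)(x_{t+2}−x̄) = -304.0000
Denominator Σ(x_t−x̄)² = 502.0000
r_2 = -304.0000 / 502.0000 = -0.606

-0.606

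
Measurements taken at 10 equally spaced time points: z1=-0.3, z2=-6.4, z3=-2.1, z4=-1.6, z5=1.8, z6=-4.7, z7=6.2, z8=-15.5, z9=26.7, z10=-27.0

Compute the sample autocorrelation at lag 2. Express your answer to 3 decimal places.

Mean z̄ = (-0.3 − 6.4 − 2.1 − 1.6 + 1.8 − 4.7 + 6.2 − 15.5 + 26.7 − 27.0)/10 = -2.2900
Numerator Σ_{t=1}^{8}(z_t−z̄)(z_{t+2}−z̄) = 635.7608
Denominator Σ(z_t−z̄)² = 1741.4890
r_2 = 635.7608 / 1741.4890 = 0.365

0.365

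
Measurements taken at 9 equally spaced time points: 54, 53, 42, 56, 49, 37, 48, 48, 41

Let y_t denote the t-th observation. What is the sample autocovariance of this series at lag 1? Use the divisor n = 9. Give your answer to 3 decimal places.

-5.837

Mean ȳ = (54 + 53 + 42 + 56 + 49 + 37 + 48 + 48 + 41)/9 = 47.5556
Σ_{t=1}^{8}(y_t−ȳ)(y_{t+1}−ȳ) = -52.5309
γ_1 = -52.5309 / 9 = -5.837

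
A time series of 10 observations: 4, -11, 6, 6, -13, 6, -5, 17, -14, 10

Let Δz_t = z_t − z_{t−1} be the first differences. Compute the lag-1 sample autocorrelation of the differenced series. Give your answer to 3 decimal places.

First differences Δz: -15, 17, 0, -19, 19, -11, 22, -31, 24
Mean of differences = 0.6667
Numerator Σ(Δz_t−Δz̄)(Δz_{t+1}−Δz̄) = -2491.4444
Denominator Σ(Δz_t−Δz̄)² = 3374.0000
r_1(Δz) = -2491.4444 / 3374.0000 = -0.738

-0.738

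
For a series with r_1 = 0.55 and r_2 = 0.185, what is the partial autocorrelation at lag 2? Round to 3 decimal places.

φ_{22} = (r_2 − r_1²) / (1 − r_1²)
r_1² = (0.55)² = 0.3025
Numerator = 0.185 − 0.3025 = -0.1175; denominator = 1 − 0.3025 = 0.6975
φ_{22} = -0.1175 / 0.6975 = -0.168

-0.168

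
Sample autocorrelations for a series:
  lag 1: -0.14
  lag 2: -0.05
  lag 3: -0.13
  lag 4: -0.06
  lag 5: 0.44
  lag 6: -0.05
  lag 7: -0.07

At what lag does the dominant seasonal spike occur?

The largest autocorrelation is r_5 = 0.44; the remaining lags stay at or below -0.05.
The dominant spike at lag 5 indicates a seasonal period of 5.

5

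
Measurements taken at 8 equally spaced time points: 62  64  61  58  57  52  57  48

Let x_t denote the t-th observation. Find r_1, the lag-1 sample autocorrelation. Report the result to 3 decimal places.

Mean x̄ = (62 + 64 + 61 + 58 + 57 + 52 + 57 + 48)/8 = 57.3750
Deviations from mean: 4.6250, 6.6250, 3.6250, 0.6250, -0.3750, -5.3750, -0.3750, -9.3750
Σ(x_t−x̄)(x_{t+1}−x̄) = (30.6406) + (24.0156) + (2.2656) + (-0.2344) + (2.0156) + (2.0156) + (3.5156) = 64.2344
Denominator Σ(x_t−x̄)² = 195.8750
r_1 = 64.2344 / 195.8750 = 0.328

0.328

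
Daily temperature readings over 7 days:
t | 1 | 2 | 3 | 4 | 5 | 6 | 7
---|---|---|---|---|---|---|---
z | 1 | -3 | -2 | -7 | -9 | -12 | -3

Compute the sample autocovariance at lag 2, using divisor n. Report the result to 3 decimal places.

1.143

Mean z̄ = (1 − 3 − 2 − 7 − 9 − 12 − 3)/7 = -5.0000
Deviations: 6.0000, 2.0000, 3.0000, -2.0000, -4.0000, -7.0000, 2.0000
Σ_{t=1}^{5}(z_t−z̄)(z_{t+2}−z̄) = 8.0000
γ_2 = 8.0000 / 7 = 1.143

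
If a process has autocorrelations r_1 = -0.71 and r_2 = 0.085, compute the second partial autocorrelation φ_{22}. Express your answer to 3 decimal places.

-0.845

φ_{22} = (r_2 − r_1²) / (1 − r_1²)
r_1² = (-0.71)² = 0.5041
Numerator = 0.085 − 0.5041 = -0.4191; denominator = 1 − 0.5041 = 0.4959
φ_{22} = -0.4191 / 0.4959 = -0.845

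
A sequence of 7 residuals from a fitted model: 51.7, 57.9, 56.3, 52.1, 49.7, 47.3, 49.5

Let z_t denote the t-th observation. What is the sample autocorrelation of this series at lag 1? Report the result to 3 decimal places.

0.530

Mean z̄ = (51.7 + 57.9 + 56.3 + 52.1 + 49.7 + 47.3 + 49.5)/7 = 52.0714
Deviations from mean: -0.3714, 5.8286, 4.2286, 0.0286, -2.3714, -4.7714, -2.5714
Σ(z_t−z̄)(z_{t+1}−z̄) = (-2.1649) + (24.6465) + (0.1208) + (-0.0678) + (11.3151) + (12.2694) = 46.1192
Denominator Σ(z_t−z̄)² = 86.9943
r_1 = 46.1192 / 86.9943 = 0.530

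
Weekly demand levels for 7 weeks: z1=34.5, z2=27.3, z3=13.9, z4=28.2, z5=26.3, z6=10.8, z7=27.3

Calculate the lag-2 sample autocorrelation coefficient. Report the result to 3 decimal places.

-0.378

Mean z̄ = (34.5 + 27.3 + 13.9 + 28.2 + 26.3 + 10.8 + 27.3)/7 = 24.0429
Numerator Σ_{t=1}^{5}(z_t−z̄)(z_{t+2}−z̄) = -163.1194
Denominator Σ(z_t−z̄)² = 431.1971
r_2 = -163.1194 / 431.1971 = -0.378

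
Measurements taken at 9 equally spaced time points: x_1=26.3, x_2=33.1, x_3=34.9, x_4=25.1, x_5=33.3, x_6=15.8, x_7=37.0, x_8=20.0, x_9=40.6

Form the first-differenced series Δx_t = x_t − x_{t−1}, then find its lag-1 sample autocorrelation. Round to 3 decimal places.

-0.779

First differences Δx: 6.8, 1.8, -9.8, 8.2, -17.5, 21.2, -17.0, 20.6
Mean of differences = 1.7875
Numerator Σ(Δx_t−Δx̄)(Δx_{t+1}−Δx̄) = -1290.6389
Denominator Σ(Δx_t−Δx̄)² = 1656.2488
r_1(Δx) = -1290.6389 / 1656.2488 = -0.779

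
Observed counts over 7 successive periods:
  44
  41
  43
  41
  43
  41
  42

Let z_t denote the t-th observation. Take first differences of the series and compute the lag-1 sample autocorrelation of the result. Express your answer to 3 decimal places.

-0.794

First differences Δz: -3, 2, -2, 2, -2, 1
Mean of differences = -0.3333
Numerator Σ(Δz_t−Δz̄)(Δz_{t+1}−Δz̄) = -20.1111
Denominator Σ(Δz_t−Δz̄)² = 25.3333
r_1(Δz) = -20.1111 / 25.3333 = -0.794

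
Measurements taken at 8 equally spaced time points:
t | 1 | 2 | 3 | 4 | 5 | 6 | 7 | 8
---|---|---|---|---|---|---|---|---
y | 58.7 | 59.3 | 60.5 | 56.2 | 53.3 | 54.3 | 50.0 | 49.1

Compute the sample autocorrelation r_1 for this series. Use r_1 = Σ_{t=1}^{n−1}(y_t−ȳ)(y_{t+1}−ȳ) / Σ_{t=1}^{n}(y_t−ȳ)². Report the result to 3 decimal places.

0.612

Mean ȳ = (58.7 + 59.3 + 60.5 + 56.2 + 53.3 + 54.3 + 50.0 + 49.1)/8 = 55.1750
Deviations from mean: 3.5250, 4.1250, 5.3250, 1.0250, -1.8750, -0.8750, -5.1750, -6.0750
Σ(y_t−ȳ)(y_{t+1}−ȳ) = (14.5406) + (21.9656) + (5.4581) + (-1.9219) + (1.6406) + (4.5281) + (31.4381) = 77.6494
Denominator Σ(y_t−ȳ)² = 126.8150
r_1 = 77.6494 / 126.8150 = 0.612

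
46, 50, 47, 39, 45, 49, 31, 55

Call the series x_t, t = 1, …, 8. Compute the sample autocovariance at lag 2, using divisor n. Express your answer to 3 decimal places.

Mean x̄ = (46 + 50 + 47 + 39 + 45 + 49 + 31 + 55)/8 = 45.2500
Σ_{t=1}^{6}(x_t−x̄)(x_{t+2}−x̄) = -12.1250
γ_2 = -12.1250 / 8 = -1.516

-1.516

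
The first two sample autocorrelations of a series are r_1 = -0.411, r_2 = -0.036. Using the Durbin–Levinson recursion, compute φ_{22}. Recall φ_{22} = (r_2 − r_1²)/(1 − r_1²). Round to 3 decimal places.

-0.247

φ_{22} = (r_2 − r_1²) / (1 − r_1²)
r_1² = (-0.411)² = 0.168921
Numerator = -0.036 − 0.1689 = -0.2049; denominator = 1 − 0.1689 = 0.8311
φ_{22} = -0.2049 / 0.8311 = -0.247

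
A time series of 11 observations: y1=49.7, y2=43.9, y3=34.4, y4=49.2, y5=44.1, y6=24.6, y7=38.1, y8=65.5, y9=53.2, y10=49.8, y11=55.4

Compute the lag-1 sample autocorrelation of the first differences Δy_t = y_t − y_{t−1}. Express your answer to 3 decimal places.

First differences Δy: -5.8, -9.5, 14.8, -5.1, -19.5, 13.5, 27.4, -12.3, -3.4, 5.6
Mean of differences = 0.5700
Numerator Σ(Δy_t−Δȳ)(Δy_{t+1}−Δȳ) = -272.8079
Denominator Σ(Δy_t−Δȳ)² = 1873.1610
r_1(Δy) = -272.8079 / 1873.1610 = -0.146

-0.146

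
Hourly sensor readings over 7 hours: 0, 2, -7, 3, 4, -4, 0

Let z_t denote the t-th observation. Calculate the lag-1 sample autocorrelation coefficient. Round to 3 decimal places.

Mean z̄ = (0 + 2 − 7 + 3 + 4 − 4 + 0)/7 = -0.2857
Deviations from mean: 0.2857, 2.2857, -6.7143, 3.2857, 4.2857, -3.7143, 0.2857
Σ(z_t−z̄)(z_{t+1}−z̄) = (0.6531) + (-15.3469) + (-22.0612) + (14.0816) + (-15.9184) + (-1.0612) = -39.6531
Denominator Σ(z_t−z̄)² = 93.4286
r_1 = -39.6531 / 93.4286 = -0.424

-0.424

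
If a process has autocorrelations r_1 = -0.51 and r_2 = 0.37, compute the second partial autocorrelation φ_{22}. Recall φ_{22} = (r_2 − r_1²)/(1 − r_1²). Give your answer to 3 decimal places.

0.149

φ_{22} = (r_2 − r_1²) / (1 − r_1²)
r_1² = (-0.51)² = 0.2601
Numerator = 0.37 − 0.2601 = 0.1099; denominator = 1 − 0.2601 = 0.7399
φ_{22} = 0.1099 / 0.7399 = 0.149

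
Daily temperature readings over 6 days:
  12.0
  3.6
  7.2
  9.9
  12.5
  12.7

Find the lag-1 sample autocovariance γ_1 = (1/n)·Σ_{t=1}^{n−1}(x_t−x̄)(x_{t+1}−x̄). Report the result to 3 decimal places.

1.566

Mean x̄ = (12.0 + 3.6 + 7.2 + 9.9 + 12.5 + 12.7)/6 = 9.6500
Σ_{t=1}^{5}(x_t−x̄)(x_{t+1}−x̄) = 9.3975
γ_1 = 9.3975 / 6 = 1.566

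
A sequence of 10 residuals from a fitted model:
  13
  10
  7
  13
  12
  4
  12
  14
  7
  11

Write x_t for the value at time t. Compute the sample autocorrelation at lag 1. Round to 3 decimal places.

-0.352

Mean x̄ = (13 + 10 + 7 + 13 + 12 + 4 + 12 + 14 + 7 + 11)/10 = 10.3000
Numerator Σ_{t=1}^{9}(x_t−x̄)(x_{t+1}−x̄) = -33.7900
Denominator Σ(x_t−x̄)² = 96.1000
r_1 = -33.7900 / 96.1000 = -0.352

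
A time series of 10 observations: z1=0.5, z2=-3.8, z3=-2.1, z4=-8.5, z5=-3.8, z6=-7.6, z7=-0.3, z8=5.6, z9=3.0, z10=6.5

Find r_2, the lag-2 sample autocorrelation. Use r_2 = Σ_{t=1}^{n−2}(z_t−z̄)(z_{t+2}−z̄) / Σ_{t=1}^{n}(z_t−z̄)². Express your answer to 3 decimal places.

0.332

Mean z̄ = (0.5 − 3.8 − 2.1 − 8.5 − 3.8 − 7.6 − 0.3 + 5.6 + 3.0 + 6.5)/10 = -1.0500
Numerator Σ_{t=1}^{8}(z_t−z̄)(z_{t+2}−z̄) = 78.1700
Denominator Σ(z_t−z̄)² = 235.2250
r_2 = 78.1700 / 235.2250 = 0.332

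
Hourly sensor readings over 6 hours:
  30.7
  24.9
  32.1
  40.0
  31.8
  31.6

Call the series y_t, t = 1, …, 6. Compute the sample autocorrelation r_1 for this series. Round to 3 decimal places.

0.068

Mean ȳ = (30.7 + 24.9 + 32.1 + 40.0 + 31.8 + 31.6)/6 = 31.8500
Numerator Σ_{t=1}^{5}(y_t−ȳ)(y_{t+1}−ȳ) = 7.8975
Denominator Σ(y_t−ȳ)² = 116.1750
r_1 = 7.8975 / 116.1750 = 0.068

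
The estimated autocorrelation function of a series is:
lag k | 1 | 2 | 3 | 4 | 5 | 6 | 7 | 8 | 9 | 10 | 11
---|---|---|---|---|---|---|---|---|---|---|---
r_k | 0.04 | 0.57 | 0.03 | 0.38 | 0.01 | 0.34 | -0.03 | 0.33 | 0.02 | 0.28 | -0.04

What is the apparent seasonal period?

The largest autocorrelation is r_2 = 0.57, with weaker echoes at lags 4 (0.38), 6 (0.34), 8 (0.33) and 10 (0.28); the remaining lags stay at or below 0.04.
The dominant spike at lag 2 indicates a seasonal period of 2.

2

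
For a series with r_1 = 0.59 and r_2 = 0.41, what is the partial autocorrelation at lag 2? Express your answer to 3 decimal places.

φ_{22} = (r_2 − r_1²) / (1 − r_1²)
r_1² = (0.59)² = 0.3481
Numerator = 0.41 − 0.3481 = 0.0619; denominator = 1 − 0.3481 = 0.6519
φ_{22} = 0.0619 / 0.6519 = 0.095

0.095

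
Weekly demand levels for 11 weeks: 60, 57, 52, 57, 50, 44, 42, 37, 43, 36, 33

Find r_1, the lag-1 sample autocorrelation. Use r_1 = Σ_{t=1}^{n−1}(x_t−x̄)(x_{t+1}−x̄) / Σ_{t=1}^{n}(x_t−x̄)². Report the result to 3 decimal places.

0.636

Mean x̄ = (60 + 57 + 52 + 57 + 50 + 44 + 42 + 37 + 43 + 36 + 33)/11 = 46.4545
Numerator Σ_{t=1}^{10}(x_t−x̄)(x_{t+1}−x̄) = 550.9752
Denominator Σ(x_t−x̄)² = 866.7273
r_1 = 550.9752 / 866.7273 = 0.636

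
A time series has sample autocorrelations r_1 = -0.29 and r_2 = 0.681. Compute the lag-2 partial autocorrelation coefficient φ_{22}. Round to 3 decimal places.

φ_{22} = (r_2 − r_1²) / (1 − r_1²)
r_1² = (-0.29)² = 0.0841
Numerator = 0.681 − 0.0841 = 0.5969; denominator = 1 − 0.0841 = 0.9159
φ_{22} = 0.5969 / 0.9159 = 0.652

0.652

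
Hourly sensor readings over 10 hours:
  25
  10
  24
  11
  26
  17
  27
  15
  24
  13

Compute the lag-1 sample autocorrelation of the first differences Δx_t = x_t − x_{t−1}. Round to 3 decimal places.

-0.846

First differences Δx: -15, 14, -13, 15, -9, 10, -12, 9, -11
Mean of differences = -1.3333
Numerator Σ(Δx_t−Δx̄)(Δx_{t+1}−Δx̄) = -1122.1111
Denominator Σ(Δx_t−Δx̄)² = 1326.0000
r_1(Δx) = -1122.1111 / 1326.0000 = -0.846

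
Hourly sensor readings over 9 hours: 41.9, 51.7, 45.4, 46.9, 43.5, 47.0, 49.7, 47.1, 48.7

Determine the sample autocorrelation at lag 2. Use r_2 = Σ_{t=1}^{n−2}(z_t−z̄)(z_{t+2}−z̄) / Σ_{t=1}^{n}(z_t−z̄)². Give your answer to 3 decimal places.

Mean z̄ = (41.9 + 51.7 + 45.4 + 46.9 + 43.5 + 47.0 + 49.7 + 47.1 + 48.7)/9 = 46.8778
Σ(z_t−z̄)(z_{t+2}−z̄) = (7.3560) + (0.1072) + (4.9916) + (0.0027) + (-9.5328) + (0.0272) + (5.1427) = 8.0946
Denominator Σ(z_t−z̄)² = 72.9756
r_2 = 8.0946 / 72.9756 = 0.111

0.111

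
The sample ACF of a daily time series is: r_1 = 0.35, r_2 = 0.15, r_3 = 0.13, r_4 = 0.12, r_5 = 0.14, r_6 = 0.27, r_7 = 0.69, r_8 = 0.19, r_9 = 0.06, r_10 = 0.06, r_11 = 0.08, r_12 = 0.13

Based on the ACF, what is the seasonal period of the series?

7

The largest autocorrelation is r_7 = 0.69; the remaining lags stay at or below 0.35. The elevated value at lag 1 (0.35), dropping to 0.15 at lag 2, reflects decaying short-term dependence rather than seasonality.
The dominant spike at lag 7 indicates a seasonal period of 7.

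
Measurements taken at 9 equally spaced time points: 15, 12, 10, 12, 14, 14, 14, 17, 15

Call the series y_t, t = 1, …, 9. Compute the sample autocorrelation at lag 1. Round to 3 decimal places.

0.448

Mean ȳ = (15 + 12 + 10 + 12 + 14 + 14 + 14 + 17 + 15)/9 = 13.6667
Numerator Σ_{t=1}^{8}(y_t−ȳ)(y_{t+1}−ȳ) = 15.2222
Denominator Σ(y_t−ȳ)² = 34.0000
r_1 = 15.2222 / 34.0000 = 0.448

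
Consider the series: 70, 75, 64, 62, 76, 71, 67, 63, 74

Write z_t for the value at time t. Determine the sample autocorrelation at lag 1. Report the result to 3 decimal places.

-0.199

Mean z̄ = (70 + 75 + 64 + 62 + 76 + 71 + 67 + 63 + 74)/9 = 69.1111
Numerator Σ_{t=1}^{8}(z_t−z̄)(z_{t+1}−z̄) = -45.4568
Denominator Σ(z_t−z̄)² = 228.8889
r_1 = -45.4568 / 228.8889 = -0.199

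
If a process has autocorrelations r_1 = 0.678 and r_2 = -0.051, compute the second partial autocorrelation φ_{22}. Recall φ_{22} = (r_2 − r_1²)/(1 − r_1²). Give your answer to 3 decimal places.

-0.945

φ_{22} = (r_2 − r_1²) / (1 − r_1²)
r_1² = (0.678)² = 0.459684
Numerator = -0.051 − 0.4597 = -0.5107; denominator = 1 − 0.4597 = 0.5403
φ_{22} = -0.5107 / 0.5403 = -0.945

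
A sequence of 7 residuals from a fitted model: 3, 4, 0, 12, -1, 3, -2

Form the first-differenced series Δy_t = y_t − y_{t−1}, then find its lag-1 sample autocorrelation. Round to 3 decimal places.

-0.767

First differences Δy: 1, -4, 12, -13, 4, -5
Mean of differences = -0.8333
Numerator Σ(Δy_t−Δȳ)(Δy_{t+1}−Δȳ) = -281.5278
Denominator Σ(Δy_t−Δȳ)² = 366.8333
r_1(Δy) = -281.5278 / 366.8333 = -0.767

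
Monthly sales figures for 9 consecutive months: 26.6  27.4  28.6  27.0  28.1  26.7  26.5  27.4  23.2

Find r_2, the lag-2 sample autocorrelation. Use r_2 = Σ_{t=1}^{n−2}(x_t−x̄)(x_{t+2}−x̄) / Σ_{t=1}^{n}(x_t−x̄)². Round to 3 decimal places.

0.139

Mean x̄ = (26.6 + 27.4 + 28.6 + 27.0 + 28.1 + 26.7 + 26.5 + 27.4 + 23.2)/9 = 26.8333
Numerator Σ_{t=1}^{7}(x_t−x̄)(x_{t+2}−x̄) = 2.6111
Denominator Σ(x_t−x̄)² = 18.7800
r_2 = 2.6111 / 18.7800 = 0.139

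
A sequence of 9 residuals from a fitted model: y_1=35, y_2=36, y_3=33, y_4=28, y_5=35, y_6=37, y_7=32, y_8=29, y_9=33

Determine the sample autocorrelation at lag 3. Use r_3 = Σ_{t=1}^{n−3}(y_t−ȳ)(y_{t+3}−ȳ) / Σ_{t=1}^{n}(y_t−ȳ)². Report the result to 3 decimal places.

-0.095

Mean ȳ = (35 + 36 + 33 + 28 + 35 + 37 + 32 + 29 + 33)/9 = 33.1111
Σ(y_t−ȳ)(y_{t+3}−ȳ) = (-9.6543) + (5.4568) + (-0.4321) + (5.6790) + (-7.7654) + (-0.4321) = -7.1481
Denominator Σ(y_t−ȳ)² = 74.8889
r_3 = -7.1481 / 74.8889 = -0.095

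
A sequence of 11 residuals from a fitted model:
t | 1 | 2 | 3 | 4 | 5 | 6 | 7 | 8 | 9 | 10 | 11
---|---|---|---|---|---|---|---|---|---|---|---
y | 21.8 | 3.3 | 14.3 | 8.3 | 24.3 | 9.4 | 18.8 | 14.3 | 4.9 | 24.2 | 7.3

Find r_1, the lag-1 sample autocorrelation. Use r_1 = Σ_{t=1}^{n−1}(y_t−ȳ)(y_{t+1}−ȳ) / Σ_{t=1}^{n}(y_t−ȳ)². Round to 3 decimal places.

Mean ȳ = (21.8 + 3.3 + 14.3 + 8.3 + 24.3 + 9.4 + 18.8 + 14.3 + 4.9 + 24.2 + 7.3)/11 = 13.7182
Numerator Σ_{t=1}^{10}(y_t−ȳ)(y_{t+1}−ȳ) = -380.2631
Denominator Σ(y_t−ȳ)² = 589.1564
r_1 = -380.2631 / 589.1564 = -0.645

-0.645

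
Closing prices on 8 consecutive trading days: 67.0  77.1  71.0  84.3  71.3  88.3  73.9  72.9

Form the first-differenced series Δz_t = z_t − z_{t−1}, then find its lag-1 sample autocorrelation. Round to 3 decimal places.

First differences Δz: 10.1, -6.1, 13.3, -13.0, 17.0, -14.4, -1.0
Mean of differences = 0.8429
Numerator Σ(Δz_t−Δz̄)(Δz_{t+1}−Δz̄) = -765.0533
Denominator Σ(Δz_t−Δz̄)² = 977.4971
r_1(Δz) = -765.0533 / 977.4971 = -0.783

-0.783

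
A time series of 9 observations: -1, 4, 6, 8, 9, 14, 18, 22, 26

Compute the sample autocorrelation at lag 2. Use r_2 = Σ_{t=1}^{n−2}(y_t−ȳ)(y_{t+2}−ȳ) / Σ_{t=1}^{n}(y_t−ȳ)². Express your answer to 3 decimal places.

0.325

Mean ȳ = (-1 + 4 + 6 + 8 + 9 + 14 + 18 + 22 + 26)/9 = 11.7778
Σ(y_t−ȳ)(y_{t+2}−ȳ) = (73.8272) + (29.3827) + (16.0494) + (-8.3951) + (-17.2840) + (22.7160) + (88.4938) = 204.7901
Denominator Σ(y_t−ȳ)² = 629.5556
r_2 = 204.7901 / 629.5556 = 0.325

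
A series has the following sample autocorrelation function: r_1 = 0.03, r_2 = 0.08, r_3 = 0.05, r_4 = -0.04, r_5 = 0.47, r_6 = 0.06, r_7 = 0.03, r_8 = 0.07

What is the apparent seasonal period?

The largest autocorrelation is r_5 = 0.47; the remaining lags stay at or below 0.08.
The dominant spike at lag 5 indicates a seasonal period of 5.

5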